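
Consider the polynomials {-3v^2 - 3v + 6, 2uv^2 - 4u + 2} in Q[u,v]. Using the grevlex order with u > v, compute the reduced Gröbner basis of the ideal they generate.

f_1 = -3v^2 - 3v + 6, LT = v^2.
f_2 = 2uv^2 - 4u + 2, LT = uv^2.

S(f_1,f_2): lcm = uv^2. S = uv - 1.
  leading term uv: no divisor's leading term divides it; move uv to the remainder.
  leading term 1: no divisor's leading term divides it; move -1 to the remainder.
  remainder uv - 1 ≠ 0; add g_3 = uv - 1 to the basis.

S(f_1,g_3): lcm = uv^2. S = uv - 2u + v.
  leading term uv: subtract (1)·g_3 from uv - 2u + v → -2u + v + 1
  leading term u: no divisor's leading term divides it; move -2u to the remainder.
  leading term v: no divisor's leading term divides it; move v to the remainder.
  leading term 1: no divisor's leading term divides it; move 1 to the remainder.
  remainder -2u + v + 1 ≠ 0; add g_4 = -2u + v + 1 to the basis.

The other S-polynomials (S(f_2,g_3), S(f_1,g_4), S(f_2,g_4), S(g_3,g_4)) all reduce to 0 modulo the current basis, so we have a Gröbner basis.
Inter-reduce: drop elements whose leading term is divisible by another's, tail-reduce, and make monic.

G = {v^2 + v - 2, u - 1/2v - 1/2}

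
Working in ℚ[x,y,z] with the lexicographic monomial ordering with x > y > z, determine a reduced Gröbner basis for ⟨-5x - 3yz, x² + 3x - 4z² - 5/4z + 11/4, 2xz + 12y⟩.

G = {x + ⅗yz, y² - ½yz - 10/9z² - 25/72z + 55/72, yz² - 10y, z⁴ + 5/16z³ - 171/16z² - 25/8z + 55/8}

f_1 = -5x - 3yz, LT = x.
f_2 = x² + 3x - 4z² - 5/4z + 11/4, LT = x².
f_3 = 2xz + 12y, LT = xz.

S(f_1,f_2): lcm = x². S = ⅗xyz - 3x + 4z² + 5/4z - 11/4.
  leading term xyz: subtract (-3/25yz)·f_1 from ⅗xyz - 3x + 4z² + 5/4z - 11/4 → -3x - 9/25y²z² + 4z² + 5/4z - 11/4
  leading term x: subtract (⅗)·f_1 from -3x - 9/25y²z² + 4z² + 5/4z - 11/4 → -9/25y²z² + 9/5yz + 4z² + 5/4z - 11/4
  leading term y²z²: no divisor's leading term divides it; move -9/25y²z² to the remainder.
  leading term yz: no divisor's leading term divides it; move 9/5yz to the remainder.
  leading term z²: no divisor's leading term divides it; move 4z² to the remainder.
  leading term z: no divisor's leading term divides it; move 5/4z to the remainder.
  leading term 1: no divisor's leading term divides it; move -11/4 to the remainder.
  remainder -9/25y²z² + 9/5yz + 4z² + 5/4z - 11/4 ≠ 0; add g_4 = -9/25y²z² + 9/5yz + 4z² + 5/4z - 11/4 to the basis.

S(f_1,f_3): lcm = xz. S = ⅗yz² - 6y.
  leading term yz²: no divisor's leading term divides it; move ⅗yz² to the remainder.
  leading term y: no divisor's leading term divides it; move -6y to the remainder.
  remainder ⅗yz² - 6y ≠ 0; add g_5 = ⅗yz² - 6y to the basis.

S(f_2,f_3): lcm = x²z. S = -6xy + 3xz - 4z³ - 5/4z² + 11/4z.
  leading term xy: subtract (6/5y)·f_1 from -6xy + 3xz - 4z³ - 5/4z² + 11/4z → 3xz + 18/5y²z - 4z³ - 5/4z² + 11/4z
  leading term xz: subtract (-⅗z)·f_1 from 3xz + 18/5y²z - 4z³ - 5/4z² + 11/4z → 18/5y²z - 9/5yz² - 4z³ - 5/4z² + 11/4z
  leading term y²z: no divisor's leading term divides it; move 18/5y²z to the remainder.
  leading term yz²: subtract (-3)·g_5 from -9/5yz² - 4z³ - 5/4z² + 11/4z → -18y - 4z³ - 5/4z² + 11/4z
  leading term y: no divisor's leading term divides it; move -18y to the remainder.
  leading term z³: no divisor's leading term divides it; move -4z³ to the remainder.
  leading term z²: no divisor's leading term divides it; move -5/4z² to the remainder.
  leading term z: no divisor's leading term divides it; move 11/4z to the remainder.
  remainder 18/5y²z - 18y - 4z³ - 5/4z² + 11/4z ≠ 0; add g_6 = 18/5y²z - 18y - 4z³ - 5/4z² + 11/4z to the basis.

S(f_3,g_4): lcm = xy²z². S = 5xyz + 100/9xz² + 125/36xz - 275/36x + 6y³z.
  leading term xyz: subtract (-yz)·f_1 from 5xyz + 100/9xz² + 125/36xz - 275/36x + 6y³z → 100/9xz² + 125/36xz - 275/36x + 6y³z - 3y²z²
  leading term xz²: subtract (-20/9z²)·f_1 from 100/9xz² + 125/36xz - 275/36x + 6y³z - 3y²z² → 125/36xz - 275/36x + 6y³z - 3y²z² - 20/3yz³
  leading term xz: subtract (-25/36z)·f_1 from 125/36xz - 275/36x + 6y³z - 3y²z² - 20/3yz³ → -275/36x + 6y³z - 3y²z² - 20/3yz³ - 25/12yz²
  leading term x: subtract (55/36)·f_1 from -275/36x + 6y³z - 3y²z² - 20/3yz³ - 25/12yz² → 6y³z - 3y²z² - 20/3yz³ - 25/12yz² + 55/12yz
  leading term y³z: subtract (5/3y)·g_6 from 6y³z - 3y²z² - 20/3yz³ - 25/12yz² + 55/12yz → -3y²z² + 30y²
  leading term y²z²: subtract (25/3)·g_4 from -3y²z² + 30y² → 30y² - 15yz - 100/3z² - 125/12z + 275/12
  leading term y²: no divisor's leading term divides it; move 30y² to the remainder.
  leading term yz: no divisor's leading term divides it; move -15yz to the remainder.
  leading term z²: no divisor's leading term divides it; move -100/3z² to the remainder.
  leading term z: no divisor's leading term divides it; move -125/12z to the remainder.
  leading term 1: no divisor's leading term divides it; move 275/12 to the remainder.
  remainder 30y² - 15yz - 100/3z² - 125/12z + 275/12 ≠ 0; add g_7 = 30y² - 15yz - 100/3z² - 125/12z + 275/12 to the basis.

S(g_4,g_6): lcm = y²z². S = 10/9z⁴ + 25/72z³ - 95/8z² - 125/36z + 275/36.
  leading term z⁴: no divisor's leading term divides it; move 10/9z⁴ to the remainder.
  leading term z³: no divisor's leading term divides it; move 25/72z³ to the remainder.
  leading term z²: no divisor's leading term divides it; move -95/8z² to the remainder.
  leading term z: no divisor's leading term divides it; move -125/36z to the remainder.
  leading term 1: no divisor's leading term divides it; move 275/36 to the remainder.
  remainder 10/9z⁴ + 25/72z³ - 95/8z² - 125/36z + 275/36 ≠ 0; add g_8 = 10/9z⁴ + 25/72z³ - 95/8z² - 125/36z + 275/36 to the basis.

The other S-polynomials (S(f_1,g_4), S(f_2,g_4), S(f_1,g_5), S(f_2,g_5), S(f_3,g_5), S(g_4,g_5), S(f_1,g_6), S(f_2,g_6), S(f_3,g_6), S(g_5,g_6), S(f_1,g_7), S(f_2,g_7), S(f_3,g_7), S(g_4,g_7), S(g_5,g_7), S(g_6,g_7), S(f_1,g_8), S(f_2,g_8), S(f_3,g_8), S(g_4,g_8), S(g_5,g_8), S(g_6,g_8), S(g_7,g_8)) all reduce to 0 modulo the current basis, so we have a Gröbner basis.
Inter-reduce: drop elements whose leading term is divisible by another's, tail-reduce, and make monic.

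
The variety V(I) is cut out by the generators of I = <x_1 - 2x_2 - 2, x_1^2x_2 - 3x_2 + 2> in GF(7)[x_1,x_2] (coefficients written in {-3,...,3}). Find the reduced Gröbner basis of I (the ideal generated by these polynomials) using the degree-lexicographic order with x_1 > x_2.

G = {x_2^3 + 2x_2^2 + 2x_2 - 3, x_1 - 2x_2 - 2}

f_1 = x_1 - 2x_2 - 2, LT = x_1.
f_2 = x_1^2x_2 - 3x_2 + 2, LT = x_1^2x_2.

S(f_1,f_2): lcm = x_1^2x_2. S = -2x_1x_2^2 - 2x_1x_2 + 3x_2 - 2.
  leading term x_1x_2^2: subtract (-2x_2^2)·f_1 from -2x_1x_2^2 - 2x_1x_2 + 3x_2 - 2 → 3x_2^3 - 2x_1x_2 + 3x_2^2 + 3x_2 - 2
  leading term x_2^3: no divisor's leading term divides it; move 3x_2^3 to the remainder.
  leading term x_1x_2: subtract (-2x_2)·f_1 from -2x_1x_2 + 3x_2^2 + 3x_2 - 2 → -x_2^2 - x_2 - 2
  leading term x_2^2: no divisor's leading term divides it; move -x_2^2 to the remainder.
  leading term x_2: no divisor's leading term divides it; move -x_2 to the remainder.
  leading term 1: no divisor's leading term divides it; move -2 to the remainder.
  remainder 3x_2^3 - x_2^2 - x_2 - 2 ≠ 0; add g_3 = 3x_2^3 - x_2^2 - x_2 - 2 to the basis.

S(f_1,g_3): leading monomials are coprime, so the S-polynomial reduces to 0 (Buchberger's first criterion).
S(f_2,g_3): lcm = x_1^2x_2^3. S = -2x_1^2x_2^2 - 2x_1^2x_2 - 3x_2^3 + 3x_1^2 + 2x_2^2.
  leading term x_1^2x_2^2: subtract (-2x_1x_2^2)·f_1 from -2x_1^2x_2^2 - 2x_1^2x_2 - 3x_2^3 + 3x_1^2 + 2x_2^2 → 3x_1x_2^3 - 2x_1^2x_2 + 3x_1x_2^2 - 3x_2^3 + 3x_1^2 + 2x_2^2
  leading term x_1x_2^3: subtract (3x_2^3)·f_1 from 3x_1x_2^3 - 2x_1^2x_2 + 3x_1x_2^2 - 3x_2^3 + 3x_1^2 + 2x_2^2 → -x_2^4 - 2x_1^2x_2 + 3x_1x_2^2 + 3x_2^3 + 3x_1^2 + 2x_2^2
  leading term x_2^4: subtract (2x_2)·g_3 from -x_2^4 - 2x_1^2x_2 + 3x_1x_2^2 + 3x_2^3 + 3x_1^2 + 2x_2^2 → -2x_1^2x_2 + 3x_1x_2^2 - 2x_2^3 + 3x_1^2 - 3x_2^2 - 3x_2
  leading term x_1^2x_2: subtract (-2x_1x_2)·f_1 from -2x_1^2x_2 + 3x_1x_2^2 - 2x_2^3 + 3x_1^2 - 3x_2^2 - 3x_2 → -x_1x_2^2 - 2x_2^3 + 3x_1^2 + 3x_1x_2 - 3x_2^2 - 3x_2
  leading term x_1x_2^2: subtract (-x_2^2)·f_1 from -x_1x_2^2 - 2x_2^3 + 3x_1^2 + 3x_1x_2 - 3x_2^2 - 3x_2 → 3x_2^3 + 3x_1^2 + 3x_1x_2 + 2x_2^2 - 3x_2
  leading term x_2^3: subtract (1)·g_3 from 3x_2^3 + 3x_1^2 + 3x_1x_2 + 2x_2^2 - 3x_2 → 3x_1^2 + 3x_1x_2 + 3x_2^2 - 2x_2 + 2
  leading term x_1^2: subtract (3x_1)·f_1 from 3x_1^2 + 3x_1x_2 + 3x_2^2 - 2x_2 + 2 → 2x_1x_2 + 3x_2^2 - x_1 - 2x_2 + 2
  leading term x_1x_2: subtract (2x_2)·f_1 from 2x_1x_2 + 3x_2^2 - x_1 - 2x_2 + 2 → -x_1 + 2x_2 + 2
  leading term x_1: subtract (-1)·f_1 from -x_1 + 2x_2 + 2 → 0
  remainder 0.

Every S-polynomial of the final basis reduces to 0, so we have a Gröbner basis.
Inter-reduce: drop elements whose leading term is divisible by another's, tail-reduce, and make monic.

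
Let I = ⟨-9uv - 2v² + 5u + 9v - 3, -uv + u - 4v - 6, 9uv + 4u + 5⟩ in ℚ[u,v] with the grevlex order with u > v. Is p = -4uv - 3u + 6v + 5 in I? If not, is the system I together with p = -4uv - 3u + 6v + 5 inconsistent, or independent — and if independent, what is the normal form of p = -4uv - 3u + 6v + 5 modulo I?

First compute the reduced Gröbner basis of I by Buchberger's algorithm.
f_1 = -9uv - 2v² + 5u + 9v - 3, LT = uv.
f_2 = -uv + u - 4v - 6, LT = uv.
f_3 = 9uv + 4u + 5, LT = uv.

S(f_1,f_2): lcm = uv. S = 2/9v² + 4/9u - 5v - 17/3.
  reduce S modulo (f_1, f_2, f_3):
  remainder 2/9v² + 4/9u - 5v - 17/3 ≠ 0; add h_4 = 2/9v² + 4/9u - 5v - 17/3 to the basis.

S(f_1,f_3): lcm = uv. S = 2/9v² - u - v - 2/9.
  reduce S modulo (f_1, f_2, f_3, h_4):
  remainder -13/9u + 4v + 49/9 ≠ 0; add h_5 = -13/9u + 4v + 49/9 to the basis.

S(f_1,h_4): lcm = uv². S = 2/9v³ - 2u² + 395/18uv - v² + 51/2u + ⅓v.
  reduce S modulo (f_1, f_2, f_3, h_4, h_5):
  remainder 17566/169v + 17566/169 ≠ 0; add h_6 = 17566/169v + 17566/169 to the basis.

The other S-polynomials (S(f_2,f_3), S(f_2,h_4), S(f_3,h_4), S(f_1,h_5), S(f_2,h_5), S(f_3,h_5), S(h_4,h_5), S(f_1,h_6), S(f_2,h_6), S(f_3,h_6), S(h_4,h_6), S(h_5,h_6)) all reduce to 0 modulo the current basis, so we have a Gröbner basis.
Inter-reduce: drop elements whose leading term is divisible by another's, tail-reduce, and make monic.
Reduced Gröbner basis: {u - 1, v + 1}.
Label its elements g_1 = u - 1, g_2 = v + 1.

Reduce p = -4uv - 3u + 6v + 5 modulo G:
  leading term uv: subtract (-4v)·g_1 from -4uv - 3u + 6v + 5 → -3u + 2v + 5
  leading term u: subtract (-3)·g_1 from -3u + 2v + 5 → 2v + 2
  leading term v: subtract (2)·g_2 from 2v + 2 → 0
  normal form = 0.
Since the normal form is 0, p ∈ I.

The remainder on division by a Gröbner basis is unique — it is the normal form.

-4uv - 3u + 6v + 5 lies in I (it reduces to 0).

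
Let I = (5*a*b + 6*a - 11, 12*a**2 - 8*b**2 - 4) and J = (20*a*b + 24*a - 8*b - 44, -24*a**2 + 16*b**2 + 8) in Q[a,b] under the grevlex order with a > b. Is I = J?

Two ideals are equal iff their reduced Gröbner bases coincide (the reduced basis is unique for a fixed ordering).
Buchberger on the first generating set:
f_1 = 5*a*b + 6*a - 11, LT = a*b.
f_2 = 12*a**2 - 8*b**2 - 4, LT = a**2.

S(f_1,f_2): lcm = a**2*b. S = 2/3*b**3 + 6/5*a**2 - 11/5*a + 1/3*b.
  reduce S modulo (f_1, f_2):
  remainder 2/3*b**3 + 4/5*b**2 - 11/5*a + 1/3*b + 2/5 ≠ 0; add g_3 = 2/3*b**3 + 4/5*b**2 - 11/5*a + 1/3*b + 2/5 to the basis.

The other S-polynomials (S(f_1,g_3), S(f_2,g_3)) all reduce to 0 modulo the current basis, so we have a Gröbner basis.
Inter-reduce: drop elements whose leading term is divisible by another's, tail-reduce, and make monic.
Reduced Gröbner basis: {b**3 + 6/5*b**2 - 33/10*a + 1/2*b + 3/5, a**2 - 2/3*b**2 - 1/3, a*b + 6/5*a - 11/5}.

Buchberger on the second generating set:
h_1 = 20*a*b + 24*a - 8*b - 44, LT = a*b.
h_2 = -24*a**2 + 16*b**2 + 8, LT = a**2.

S(h_1,h_2): lcm = a**2*b. S = 2/3*b**3 + 6/5*a**2 - 2/5*a*b - 11/5*a + 1/3*b.
  reduce S modulo (h_1, h_2):
  remainder 2/3*b**3 + 4/5*b**2 - 43/25*a + 13/75*b - 12/25 ≠ 0; add k_3 = 2/3*b**3 + 4/5*b**2 - 43/25*a + 13/75*b - 12/25 to the basis.

The other S-polynomials (S(h_1,k_3), S(h_2,k_3)) all reduce to 0 modulo the current basis, so we have a Gröbner basis.
Inter-reduce: drop elements whose leading term is divisible by another's, tail-reduce, and make monic.
Reduced Gröbner basis: {b**3 + 6/5*b**2 - 129/50*a + 13/50*b - 18/25, a**2 - 2/3*b**2 - 1/3, a*b + 6/5*a - 2/5*b - 11/5}.

These differ, so the ideals are not equal.

No, the ideals differ.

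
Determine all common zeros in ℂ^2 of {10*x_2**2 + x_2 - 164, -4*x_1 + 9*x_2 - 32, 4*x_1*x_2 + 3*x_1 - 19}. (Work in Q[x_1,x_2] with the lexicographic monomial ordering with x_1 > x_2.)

{(1, 4)}

Compute a lex Gröbner basis by Buchberger's algorithm.
f_1 = 10*x_2**2 + x_2 - 164, LT = x_2**2.
f_2 = -4*x_1 + 9*x_2 - 32, LT = x_1.
f_3 = 4*x_1*x_2 + 3*x_1 - 19, LT = x_1*x_2.

S(f_1,f_3): lcm = x_1*x_2**2. S = -13/20*x_1*x_2 - 82/5*x_1 + 19/4*x_2.
  reduce S modulo (f_1, f_2, f_3):
  remainder -21443/800*x_2 + 21443/200 ≠ 0; add h_4 = -21443/800*x_2 + 21443/200 to the basis.

The other S-polynomials (S(f_1,f_2), S(f_2,f_3), S(f_1,h_4), S(f_2,h_4), S(f_3,h_4)) all reduce to 0 modulo the current basis, so we have a Gröbner basis.
Inter-reduce: drop elements whose leading term is divisible by another's, tail-reduce, and make monic.
Reduced Gröbner basis: {x_1 - 1, x_2 - 4}.

From the last basis element, x_2 - 4 = 0, so x_2 takes values in {4}. Each choice, substituted upward through the basis, yields the corresponding point(s) of the solution set.
  x_2 = 4: the earlier basis element becomes x_1 - 1 = 0, giving x_1 = 1 — point (1, 4).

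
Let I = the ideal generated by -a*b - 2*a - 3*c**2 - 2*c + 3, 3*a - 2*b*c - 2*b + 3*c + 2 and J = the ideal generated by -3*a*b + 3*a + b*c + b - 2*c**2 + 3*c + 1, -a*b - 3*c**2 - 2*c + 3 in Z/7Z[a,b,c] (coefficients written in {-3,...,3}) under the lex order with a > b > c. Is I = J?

Since reduced Gröbner bases are canonical representatives of ideals under a given ordering, it suffices to compute and compare them.
Buchberger on the first generating set:
f_1 = -a*b - 2*a - 3*c**2 - 2*c + 3, LT = a*b.
f_2 = 3*a - 2*b*c - 2*b + 3*c + 2, LT = a.

S(f_1,f_2): lcm = a*b. S = 2*a + 3*b**2*c + 3*b**2 - b*c - 3*b + 3*c**2 + 2*c - 3.
  leading term a: subtract (3)·f_2 from 2*a + 3*b**2*c + 3*b**2 - b*c - 3*b + 3*c**2 + 2*c - 3 → 3*b**2*c + 3*b**2 - 2*b*c + 3*b + 3*c**2 - 2
  leading term b**2*c: no divisor's leading term divides it; move 3*b**2*c to the remainder.
  leading term b**2: no divisor's leading term divides it; move 3*b**2 to the remainder.
  leading term b*c: no divisor's leading term divides it; move -2*b*c to the remainder.
  leading term b: no divisor's leading term divides it; move 3*b to the remainder.
  leading term c**2: no divisor's leading term divides it; move 3*c**2 to the remainder.
  leading term 1: no divisor's leading term divides it; move -2 to the remainder.
  remainder 3*b**2*c + 3*b**2 - 2*b*c + 3*b + 3*c**2 - 2 ≠ 0; add g_3 = 3*b**2*c + 3*b**2 - 2*b*c + 3*b + 3*c**2 - 2 to the basis.

The other S-polynomials (S(f_1,g_3), S(f_2,g_3)) all reduce to 0 modulo the current basis, so we have a Gröbner basis.
Inter-reduce: drop elements whose leading term is divisible by another's, tail-reduce, and make monic.
Reduced Gröbner basis: {a - 3*b*c - 3*b + c + 3, b**2*c + b**2 - 3*b*c + b + c**2 - 3}.

Buchberger on the second generating set:
h_1 = -3*a*b + 3*a + b*c + b - 2*c**2 + 3*c + 1, LT = a*b.
h_2 = -a*b - 3*c**2 - 2*c + 3, LT = a*b.

S(h_1,h_2): lcm = a*b. S = -a + 2*b*c + 2*b - 3*c - 2.
  leading term a: no divisor's leading term divides it; move -a to the remainder.
  leading term b*c: no divisor's leading term divides it; move 2*b*c to the remainder.
  leading term b: no divisor's leading term divides it; move 2*b to the remainder.
  leading term c: no divisor's leading term divides it; move -3*c to the remainder.
  leading term 1: no divisor's leading term divides it; move -2 to the remainder.
  remainder -a + 2*b*c + 2*b - 3*c - 2 ≠ 0; add k_3 = -a + 2*b*c + 2*b - 3*c - 2 to the basis.

S(h_1,k_3): lcm = a*b. S = -a + 2*b**2*c + 2*b**2 - b*c + 3*c**2 - c + 2.
  leading term a: subtract (1)·k_3 from -a + 2*b**2*c + 2*b**2 - b*c + 3*c**2 - c + 2 → 2*b**2*c + 2*b**2 - 3*b*c - 2*b + 3*c**2 + 2*c - 3
  leading term b**2*c: no divisor's leading term divides it; move 2*b**2*c to the remainder.
  leading term b**2: no divisor's leading term divides it; move 2*b**2 to the remainder.
  leading term b*c: no divisor's leading term divides it; move -3*b*c to the remainder.
  leading term b: no divisor's leading term divides it; move -2*b to the remainder.
  leading term c**2: no divisor's leading term divides it; move 3*c**2 to the remainder.
  leading term c: no divisor's leading term divides it; move 2*c to the remainder.
  leading term 1: no divisor's leading term divides it; move -3 to the remainder.
  remainder 2*b**2*c + 2*b**2 - 3*b*c - 2*b + 3*c**2 + 2*c - 3 ≠ 0; add k_4 = 2*b**2*c + 2*b**2 - 3*b*c - 2*b + 3*c**2 + 2*c - 3 to the basis.

The other S-polynomials (S(h_2,k_3), S(h_1,k_4), S(h_2,k_4), S(k_3,k_4)) all reduce to 0 modulo the current basis, so we have a Gröbner basis.
Inter-reduce: drop elements whose leading term is divisible by another's, tail-reduce, and make monic.
Reduced Gröbner basis: {a - 2*b*c - 2*b + 3*c + 2, b**2*c + b**2 + 2*b*c - b - 2*c**2 + c + 2}.

These differ, so the ideals are not equal.
The choice of monomial ordering does not affect the verdict — as long as both bases are computed under the same ordering, their equality decides ideal equality.

No, the ideals differ.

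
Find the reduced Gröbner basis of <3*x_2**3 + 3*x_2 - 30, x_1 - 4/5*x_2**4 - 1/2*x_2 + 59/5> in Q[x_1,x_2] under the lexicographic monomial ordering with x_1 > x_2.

G = {x_1 + 4/5*x_2**2 - 17/2*x_2 + 59/5, x_2**3 + x_2 - 10}

f_1 = 3*x_2**3 + 3*x_2 - 30, LT = x_2**3.
f_2 = x_1 - 4/5*x_2**4 - 1/2*x_2 + 59/5, LT = x_1.

The S-polynomials (S(f_1,f_2)) all reduce to 0 modulo the current basis, so we have a Gröbner basis.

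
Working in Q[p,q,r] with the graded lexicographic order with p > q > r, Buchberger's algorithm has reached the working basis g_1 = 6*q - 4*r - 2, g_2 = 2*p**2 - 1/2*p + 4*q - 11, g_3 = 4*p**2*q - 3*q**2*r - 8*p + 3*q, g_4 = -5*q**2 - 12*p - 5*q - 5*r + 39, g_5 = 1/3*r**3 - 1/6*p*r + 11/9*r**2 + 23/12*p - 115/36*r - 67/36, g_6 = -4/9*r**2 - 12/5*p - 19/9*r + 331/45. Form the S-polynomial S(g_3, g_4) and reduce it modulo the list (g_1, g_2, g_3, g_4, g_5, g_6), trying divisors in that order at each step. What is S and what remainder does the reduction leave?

S(g_3, g_4) = -3/4*q**3*r - 12/5*p**3 - p**2*q - p**2*r + 39/5*p**2 - 2*p*q + 3/4*q**2; remainder on division = 472/135*p*r - 928/135*p - 323/45*r + 209/15.

lcm(LM(g_3), LM(g_4)) = p**2*q**2.
S = (lcm/LT(g_3))·g_3 − (lcm/LT(g_4))·g_4 = -3/4*q**3*r - 12/5*p**3 - p**2*q - p**2*r + 39/5*p**2 - 2*p*q + 3/4*q**2.
Reduce S modulo (g_1, g_2, g_3, g_4, g_5, g_6) in that order:
  leading term q**3*r: subtract (-1/8*q**2*r)·g_1 from -3/4*q**3*r - 12/5*p**3 - p**2*q - p**2*r + 39/5*p**2 - 2*p*q + 3/4*q**2 → -1/2*q**2*r**2 - 12/5*p**3 - p**2*q - p**2*r - 1/4*q**2*r + 39/5*p**2 - 2*p*q + 3/4*q**2
  leading term q**2*r**2: subtract (-1/12*q*r**2)·g_1 from -1/2*q**2*r**2 - 12/5*p**3 - p**2*q - p**2*r - 1/4*q**2*r + 39/5*p**2 - 2*p*q + 3/4*q**2 → -1/3*q*r**3 - 12/5*p**3 - p**2*q - p**2*r - 1/4*q**2*r - 1/6*q*r**2 + 39/5*p**2 - 2*p*q + 3/4*q**2
  leading term q*r**3: subtract (-1/18*r**3)·g_1 from -1/3*q*r**3 - 12/5*p**3 - p**2*q - p**2*r - 1/4*q**2*r - 1/6*q*r**2 + 39/5*p**2 - 2*p*q + 3/4*q**2 → -2/9*r**4 - 12/5*p**3 - p**2*q - p**2*r - 1/4*q**2*r - 1/6*q*r**2 - 1/9*r**3 + 39/5*p**2 - 2*p*q + 3/4*q**2
  leading term r**4: subtract (-2/3*r)·g_5 from -2/9*r**4 - 12/5*p**3 - p**2*q - p**2*r - 1/4*q**2*r - 1/6*q*r**2 - 1/9*r**3 + 39/5*p**2 - 2*p*q + 3/4*q**2 → -12/5*p**3 - p**2*q - p**2*r - 1/9*p*r**2 - 1/4*q**2*r - 1/6*q*r**2 + 19/27*r**3 + 39/5*p**2 - 2*p*q + 23/18*p*r + 3/4*q**2 - 115/54*r**2 - 67/54*r
  leading term p**3: subtract (-6/5*p)·g_2 from -12/5*p**3 - p**2*q - p**2*r - 1/9*p*r**2 - 1/4*q**2*r - 1/6*q*r**2 + 19/27*r**3 + 39/5*p**2 - 2*p*q + 23/18*p*r + 3/4*q**2 - 115/54*r**2 - 67/54*r → -p**2*q - p**2*r - 1/9*p*r**2 - 1/4*q**2*r - 1/6*q*r**2 + 19/27*r**3 + 36/5*p**2 + 14/5*p*q + 23/18*p*r + 3/4*q**2 - 115/54*r**2 - 66/5*p - 67/54*r
  leading term p**2*q: subtract (-1/6*p**2)·g_1 from -p**2*q - p**2*r - 1/9*p*r**2 - 1/4*q**2*r - 1/6*q*r**2 + 19/27*r**3 + 36/5*p**2 + 14/5*p*q + 23/18*p*r + 3/4*q**2 - 115/54*r**2 - 66/5*p - 67/54*r → -5/3*p**2*r - 1/9*p*r**2 - 1/4*q**2*r - 1/6*q*r**2 + 19/27*r**3 + 103/15*p**2 + 14/5*p*q + 23/18*p*r + 3/4*q**2 - 115/54*r**2 - 66/5*p - 67/54*r
  leading term p**2*r: subtract (-5/6*r)·g_2 from -5/3*p**2*r - 1/9*p*r**2 - 1/4*q**2*r - 1/6*q*r**2 + 19/27*r**3 + 103/15*p**2 + 14/5*p*q + 23/18*p*r + 3/4*q**2 - 115/54*r**2 - 66/5*p - 67/54*r → -1/9*p*r**2 - 1/4*q**2*r - 1/6*q*r**2 + 19/27*r**3 + 103/15*p**2 + 14/5*p*q + 31/36*p*r + 3/4*q**2 + 10/3*q*r - 115/54*r**2 - 66/5*p - 281/27*r
  leading term p*r**2: subtract (1/4*p)·g_6 from -1/9*p*r**2 - 1/4*q**2*r - 1/6*q*r**2 + 19/27*r**3 + 103/15*p**2 + 14/5*p*q + 31/36*p*r + 3/4*q**2 + 10/3*q*r - 115/54*r**2 - 66/5*p - 281/27*r → -1/4*q**2*r - 1/6*q*r**2 + 19/27*r**3 + 112/15*p**2 + 14/5*p*q + 25/18*p*r + 3/4*q**2 + 10/3*q*r - 115/54*r**2 - 2707/180*p - 281/27*r
  leading term q**2*r: subtract (-1/24*q*r)·g_1 from -1/4*q**2*r - 1/6*q*r**2 + 19/27*r**3 + 112/15*p**2 + 14/5*p*q + 25/18*p*r + 3/4*q**2 + 10/3*q*r - 115/54*r**2 - 2707/180*p - 281/27*r → -1/3*q*r**2 + 19/27*r**3 + 112/15*p**2 + 14/5*p*q + 25/18*p*r + 3/4*q**2 + 13/4*q*r - 115/54*r**2 - 2707/180*p - 281/27*r
  leading term q*r**2: subtract (-1/18*r**2)·g_1 from -1/3*q*r**2 + 19/27*r**3 + 112/15*p**2 + 14/5*p*q + 25/18*p*r + 3/4*q**2 + 13/4*q*r - 115/54*r**2 - 2707/180*p - 281/27*r → 13/27*r**3 + 112/15*p**2 + 14/5*p*q + 25/18*p*r + 3/4*q**2 + 13/4*q*r - 121/54*r**2 - 2707/180*p - 281/27*r
  leading term r**3: subtract (13/9)·g_5 from 13/27*r**3 + 112/15*p**2 + 14/5*p*q + 25/18*p*r + 3/4*q**2 + 13/4*q*r - 121/54*r**2 - 2707/180*p - 281/27*r → 112/15*p**2 + 14/5*p*q + 44/27*p*r + 3/4*q**2 + 13/4*q*r - 649/162*r**2 - 2404/135*p - 1877/324*r + 871/324
  leading term p**2: subtract (56/15)·g_2 from 112/15*p**2 + 14/5*p*q + 44/27*p*r + 3/4*q**2 + 13/4*q*r - 649/162*r**2 - 2404/135*p - 1877/324*r + 871/324 → 14/5*p*q + 44/27*p*r + 3/4*q**2 + 13/4*q*r - 649/162*r**2 - 2152/135*p - 224/15*q - 1877/324*r + 70883/1620
  leading term p*q: subtract (7/15*p)·g_1 from 14/5*p*q + 44/27*p*r + 3/4*q**2 + 13/4*q*r - 649/162*r**2 - 2152/135*p - 224/15*q - 1877/324*r + 70883/1620 → 472/135*p*r + 3/4*q**2 + 13/4*q*r - 649/162*r**2 - 2026/135*p - 224/15*q - 1877/324*r + 70883/1620
  leading term p*r: no divisor's leading term divides it; move 472/135*p*r to the remainder.
  leading term q**2: subtract (1/8*q)·g_1 from 3/4*q**2 + 13/4*q*r - 649/162*r**2 - 2026/135*p - 224/15*q - 1877/324*r + 70883/1620 → 15/4*q*r - 649/162*r**2 - 2026/135*p - 881/60*q - 1877/324*r + 70883/1620
  leading term q*r: subtract (5/8*r)·g_1 from 15/4*q*r - 649/162*r**2 - 2026/135*p - 881/60*q - 1877/324*r + 70883/1620 → -122/81*r**2 - 2026/135*p - 881/60*q - 368/81*r + 70883/1620
  leading term r**2: subtract (61/18)·g_6 from -122/81*r**2 - 2026/135*p - 881/60*q - 368/81*r + 70883/1620 → -928/135*p - 881/60*q + 47/18*r + 3389/180
  leading term p: no divisor's leading term divides it; move -928/135*p to the remainder.
  leading term q: subtract (-881/360)·g_1 from -881/60*q + 47/18*r + 3389/180 → -323/45*r + 209/15
  leading term r: no divisor's leading term divides it; move -323/45*r to the remainder.
  leading term 1: no divisor's leading term divides it; move 209/15 to the remainder.
The remainder 472/135*p*r - 928/135*p - 323/45*r + 209/15 is nonzero, so it would be added as the next basis element.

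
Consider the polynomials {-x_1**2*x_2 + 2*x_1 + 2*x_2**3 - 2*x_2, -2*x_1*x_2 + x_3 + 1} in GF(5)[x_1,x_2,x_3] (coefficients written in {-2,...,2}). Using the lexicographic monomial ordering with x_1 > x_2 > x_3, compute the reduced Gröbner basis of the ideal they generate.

G = {x_1*x_2 + 2*x_3 + 2, x_1*x_3 + 2*x_1 + x_2**3 - x_2, x_2**4 - x_2**2 - 2*x_3**2 - x_3 + 1}

f_1 = -x_1**2*x_2 + 2*x_1 + 2*x_2**3 - 2*x_2, LT = x_1**2*x_2.
f_2 = -2*x_1*x_2 + x_3 + 1, LT = x_1*x_2.

S(f_1,f_2): lcm = x_1**2*x_2. S = -2*x_1*x_3 + x_1 - 2*x_2**3 + 2*x_2.
  leading term x_1*x_3: no divisor's leading term divides it; move -2*x_1*x_3 to the remainder.
  leading term x_1: no divisor's leading term divides it; move x_1 to the remainder.
  leading term x_2**3: no divisor's leading term divides it; move -2*x_2**3 to the remainder.
  leading term x_2: no divisor's leading term divides it; move 2*x_2 to the remainder.
  remainder -2*x_1*x_3 + x_1 - 2*x_2**3 + 2*x_2 ≠ 0; add g_3 = -2*x_1*x_3 + x_1 - 2*x_2**3 + 2*x_2 to the basis.

S(f_1,g_3): lcm = x_1**2*x_2*x_3. S = -2*x_1**2*x_2 - x_1*x_2**4 + x_1*x_2**2 - 2*x_1*x_3 - 2*x_2**3*x_3 + 2*x_2*x_3.
  leading term x_1**2*x_2: subtract (2)·f_1 from -2*x_1**2*x_2 - x_1*x_2**4 + x_1*x_2**2 - 2*x_1*x_3 - 2*x_2**3*x_3 + 2*x_2*x_3 → -x_1*x_2**4 + x_1*x_2**2 - 2*x_1*x_3 + x_1 - 2*x_2**3*x_3 + x_2**3 + 2*x_2*x_3 - x_2
  leading term x_1*x_2**4: subtract (-2*x_2**3)·f_2 from -x_1*x_2**4 + x_1*x_2**2 - 2*x_1*x_3 + x_1 - 2*x_2**3*x_3 + x_2**3 + 2*x_2*x_3 - x_2 → x_1*x_2**2 - 2*x_1*x_3 + x_1 - 2*x_2**3 + 2*x_2*x_3 - x_2
  leading term x_1*x_2**2: subtract (2*x_2)·f_2 from x_1*x_2**2 - 2*x_1*x_3 + x_1 - 2*x_2**3 + 2*x_2*x_3 - x_2 → -2*x_1*x_3 + x_1 - 2*x_2**3 + 2*x_2
  leading term x_1*x_3: subtract (1)·g_3 from -2*x_1*x_3 + x_1 - 2*x_2**3 + 2*x_2 → 0
  remainder 0.

S(f_2,g_3): lcm = x_1*x_2*x_3. S = -2*x_1*x_2 - x_2**4 + x_2**2 + 2*x_3**2 + 2*x_3.
  leading term x_1*x_2: subtract (1)·f_2 from -2*x_1*x_2 - x_2**4 + x_2**2 + 2*x_3**2 + 2*x_3 → -x_2**4 + x_2**2 + 2*x_3**2 + x_3 - 1
  leading term x_2**4: no divisor's leading term divides it; move -x_2**4 to the remainder.
  leading term x_2**2: no divisor's leading term divides it; move x_2**2 to the remainder.
  leading term x_3**2: no divisor's leading term divides it; move 2*x_3**2 to the remainder.
  leading term x_3: no divisor's leading term divides it; move x_3 to the remainder.
  leading term 1: no divisor's leading term divides it; move -1 to the remainder.
  remainder -x_2**4 + x_2**2 + 2*x_3**2 + x_3 - 1 ≠ 0; add g_4 = -x_2**4 + x_2**2 + 2*x_3**2 + x_3 - 1 to the basis.

S(f_1,g_4): lcm = x_1**2*x_2**4. S = x_1**2*x_2**2 + 2*x_1**2*x_3**2 + x_1**2*x_3 - x_1**2 - 2*x_1*x_2**3 - 2*x_2**6 + 2*x_2**4.
  leading term x_1**2*x_2**2: subtract (-x_2)·f_1 from x_1**2*x_2**2 + 2*x_1**2*x_3**2 + x_1**2*x_3 - x_1**2 - 2*x_1*x_2**3 - 2*x_2**6 + 2*x_2**4 → 2*x_1**2*x_3**2 + x_1**2*x_3 - x_1**2 - 2*x_1*x_2**3 + 2*x_1*x_2 - 2*x_2**6 - x_2**4 - 2*x_2**2
  leading term x_1**2*x_3**2: subtract (-x_1*x_3)·g_3 from 2*x_1**2*x_3**2 + x_1**2*x_3 - x_1**2 - 2*x_1*x_2**3 + 2*x_1*x_2 - 2*x_2**6 - x_2**4 - 2*x_2**2 → 2*x_1**2*x_3 - x_1**2 - 2*x_1*x_2**3*x_3 - 2*x_1*x_2**3 + 2*x_1*x_2*x_3 + 2*x_1*x_2 - 2*x_2**6 - x_2**4 - 2*x_2**2
  leading term x_1**2*x_3: subtract (-x_1)·g_3 from 2*x_1**2*x_3 - x_1**2 - 2*x_1*x_2**3*x_3 - 2*x_1*x_2**3 + 2*x_1*x_2*x_3 + 2*x_1*x_2 - 2*x_2**6 - x_2**4 - 2*x_2**2 → -2*x_1*x_2**3*x_3 + x_1*x_2**3 + 2*x_1*x_2*x_3 - x_1*x_2 - 2*x_2**6 - x_2**4 - 2*x_2**2
  leading term x_1*x_2**3*x_3: subtract (x_2**2*x_3)·f_2 from -2*x_1*x_2**3*x_3 + x_1*x_2**3 + 2*x_1*x_2*x_3 - x_1*x_2 - 2*x_2**6 - x_2**4 - 2*x_2**2 → x_1*x_2**3 + 2*x_1*x_2*x_3 - x_1*x_2 - 2*x_2**6 - x_2**4 - x_2**2*x_3**2 - x_2**2*x_3 - 2*x_2**2
  leading term x_1*x_2**3: subtract (2*x_2**2)·f_2 from x_1*x_2**3 + 2*x_1*x_2*x_3 - x_1*x_2 - 2*x_2**6 - x_2**4 - x_2**2*x_3**2 - x_2**2*x_3 - 2*x_2**2 → 2*x_1*x_2*x_3 - x_1*x_2 - 2*x_2**6 - x_2**4 - x_2**2*x_3**2 + 2*x_2**2*x_3 + x_2**2
  leading term x_1*x_2*x_3: subtract (-x_3)·f_2 from 2*x_1*x_2*x_3 - x_1*x_2 - 2*x_2**6 - x_2**4 - x_2**2*x_3**2 + 2*x_2**2*x_3 + x_2**2 → -x_1*x_2 - 2*x_2**6 - x_2**4 - x_2**2*x_3**2 + 2*x_2**2*x_3 + x_2**2 + x_3**2 + x_3
  leading term x_1*x_2: subtract (-2)·f_2 from -x_1*x_2 - 2*x_2**6 - x_2**4 - x_2**2*x_3**2 + 2*x_2**2*x_3 + x_2**2 + x_3**2 + x_3 → -2*x_2**6 - x_2**4 - x_2**2*x_3**2 + 2*x_2**2*x_3 + x_2**2 + x_3**2 - 2*x_3 + 2
  leading term x_2**6: subtract (2*x_2**2)·g_4 from -2*x_2**6 - x_2**4 - x_2**2*x_3**2 + 2*x_2**2*x_3 + x_2**2 + x_3**2 - 2*x_3 + 2 → 2*x_2**4 - 2*x_2**2 + x_3**2 - 2*x_3 + 2
  leading term x_2**4: subtract (-2)·g_4 from 2*x_2**4 - 2*x_2**2 + x_3**2 - 2*x_3 + 2 → 0
  remainder 0.

S(f_2,g_4): lcm = x_1*x_2**4. S = x_1*x_2**2 + 2*x_1*x_3**2 + x_1*x_3 - x_1 + 2*x_2**3*x_3 + 2*x_2**3.
  leading term x_1*x_2**2: subtract (2*x_2)·f_2 from x_1*x_2**2 + 2*x_1*x_3**2 + x_1*x_3 - x_1 + 2*x_2**3*x_3 + 2*x_2**3 → 2*x_1*x_3**2 + x_1*x_3 - x_1 + 2*x_2**3*x_3 + 2*x_2**3 - 2*x_2*x_3 - 2*x_2
  leading term x_1*x_3**2: subtract (-x_3)·g_3 from 2*x_1*x_3**2 + x_1*x_3 - x_1 + 2*x_2**3*x_3 + 2*x_2**3 - 2*x_2*x_3 - 2*x_2 → 2*x_1*x_3 - x_1 + 2*x_2**3 - 2*x_2
  leading term x_1*x_3: subtract (-1)·g_3 from 2*x_1*x_3 - x_1 + 2*x_2**3 - 2*x_2 → 0
  remainder 0.

S(g_3,g_4): leading monomials are coprime, so the S-polynomial reduces to 0 (Buchberger's first criterion).
Every S-polynomial of the final basis reduces to 0, so we have a Gröbner basis.
Inter-reduce: drop elements whose leading term is divisible by another's, tail-reduce, and make monic.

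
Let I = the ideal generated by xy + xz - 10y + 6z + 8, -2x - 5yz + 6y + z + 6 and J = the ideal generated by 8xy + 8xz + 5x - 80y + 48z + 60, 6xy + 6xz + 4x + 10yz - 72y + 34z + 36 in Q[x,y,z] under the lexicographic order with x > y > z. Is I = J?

No, the ideals differ.

Equality of ideals is decidable: compute both reduced Gröbner bases (unique for the ordering) and check whether they agree.
Buchberger on the first generating set:
f_1 = xy + xz - 10y + 6z + 8, LT = xy.
f_2 = -2x - 5yz + 6y + z + 6, LT = x.

S(f_1,f_2): lcm = xy. S = xz - 5/2y^2z + 3y^2 + 1/2yz - 7y + 6z + 8.
  leading term xz: subtract (-1/2z)·f_2 from xz - 5/2y^2z + 3y^2 + 1/2yz - 7y + 6z + 8 → -5/2y^2z + 3y^2 - 5/2yz^2 + 7/2yz - 7y + 1/2z^2 + 9z + 8
  leading term y^2z: no divisor's leading term divides it; move -5/2y^2z to the remainder.
  leading term y^2: no divisor's leading term divides it; move 3y^2 to the remainder.
  leading term yz^2: no divisor's leading term divides it; move -5/2yz^2 to the remainder.
  leading term yz: no divisor's leading term divides it; move 7/2yz to the remainder.
  leading term y: no divisor's leading term divides it; move -7y to the remainder.
  leading term z^2: no divisor's leading term divides it; move 1/2z^2 to the remainder.
  leading term z: no divisor's leading term divides it; move 9z to the remainder.
  leading term 1: no divisor's leading term divides it; move 8 to the remainder.
  remainder -5/2y^2z + 3y^2 - 5/2yz^2 + 7/2yz - 7y + 1/2z^2 + 9z + 8 ≠ 0; add g_3 = -5/2y^2z + 3y^2 - 5/2yz^2 + 7/2yz - 7y + 1/2z^2 + 9z + 8 to the basis.

The other S-polynomials (S(f_1,g_3), S(f_2,g_3)) all reduce to 0 modulo the current basis, so we have a Gröbner basis.
Inter-reduce: drop elements whose leading term is divisible by another's, tail-reduce, and make monic.
Reduced Gröbner basis: {x + 5/2yz - 3y - 1/2z - 3, y^2z - 6/5y^2 + yz^2 - 7/5yz + 14/5y - 1/5z^2 - 18/5z - 16/5}.

Buchberger on the second generating set:
h_1 = 8xy + 8xz + 5x - 80y + 48z + 60, LT = xy.
h_2 = 6xy + 6xz + 4x + 10yz - 72y + 34z + 36, LT = xy.

S(h_1,h_2): lcm = xy. S = -1/24x - 5/3yz + 2y + 1/3z + 3/2.
  leading term x: no divisor's leading term divides it; move -1/24x to the remainder.
  leading term yz: no divisor's leading term divides it; move -5/3yz to the remainder.
  leading term y: no divisor's leading term divides it; move 2y to the remainder.
  leading term z: no divisor's leading term divides it; move 1/3z to the remainder.
  leading term 1: no divisor's leading term divides it; move 3/2 to the remainder.
  remainder -1/24x - 5/3yz + 2y + 1/3z + 3/2 ≠ 0; add k_3 = -1/24x - 5/3yz + 2y + 1/3z + 3/2 to the basis.

S(h_1,k_3): lcm = xy. S = xz + 5/8x - 40y^2z + 48y^2 + 8yz + 26y + 6z + 15/2.
  leading term xz: subtract (-24z)·k_3 from xz + 5/8x - 40y^2z + 48y^2 + 8yz + 26y + 6z + 15/2 → 5/8x - 40y^2z + 48y^2 - 40yz^2 + 56yz + 26y + 8z^2 + 42z + 15/2
  leading term x: subtract (-15)·k_3 from 5/8x - 40y^2z + 48y^2 - 40yz^2 + 56yz + 26y + 8z^2 + 42z + 15/2 → -40y^2z + 48y^2 - 40yz^2 + 31yz + 56y + 8z^2 + 47z + 30
  leading term y^2z: no divisor's leading term divides it; move -40y^2z to the remainder.
  leading term y^2: no divisor's leading term divides it; move 48y^2 to the remainder.
  leading term yz^2: no divisor's leading term divides it; move -40yz^2 to the remainder.
  leading term yz: no divisor's leading term divides it; move 31yz to the remainder.
  leading term y: no divisor's leading term divides it; move 56y to the remainder.
  leading term z^2: no divisor's leading term divides it; move 8z^2 to the remainder.
  leading term z: no divisor's leading term divides it; move 47z to the remainder.
  leading term 1: no divisor's leading term divides it; move 30 to the remainder.
  remainder -40y^2z + 48y^2 - 40yz^2 + 31yz + 56y + 8z^2 + 47z + 30 ≠ 0; add k_4 = -40y^2z + 48y^2 - 40yz^2 + 31yz + 56y + 8z^2 + 47z + 30 to the basis.

The other S-polynomials (S(h_2,k_3), S(h_1,k_4), S(h_2,k_4), S(k_3,k_4)) all reduce to 0 modulo the current basis, so we have a Gröbner basis.
Inter-reduce: drop elements whose leading term is divisible by another's, tail-reduce, and make monic.
Reduced Gröbner basis: {x + 40yz - 48y - 8z - 36, y^2z - 6/5y^2 + yz^2 - 31/40yz - 7/5y - 1/5z^2 - 47/40z - 3/4}.

Since the reduced bases disagree, the two ideals are not the same.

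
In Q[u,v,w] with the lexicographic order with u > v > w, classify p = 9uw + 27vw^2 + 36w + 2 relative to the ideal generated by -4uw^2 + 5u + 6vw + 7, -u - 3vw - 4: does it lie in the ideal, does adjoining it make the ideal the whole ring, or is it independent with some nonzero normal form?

Adjoining 9uw + 27vw^2 + 36w + 2 makes the ideal the whole ring: the system is inconsistent.

First compute the reduced Gröbner basis of I by Buchberger's algorithm.
f_1 = -4uw^2 + 5u + 6vw + 7, LT = uw^2.
f_2 = -u - 3vw - 4, LT = u.

S(f_1,f_2): lcm = uw^2. S = -5/4u - 3vw^3 - 3/2vw - 4w^2 - 7/4.
  reduce S modulo (f_1, f_2):
  remainder -3vw^3 + 9/4vw - 4w^2 + 13/4 ≠ 0; add h_3 = -3vw^3 + 9/4vw - 4w^2 + 13/4 to the basis.

The other S-polynomials (S(f_1,h_3), S(f_2,h_3)) all reduce to 0 modulo the current basis, so we have a Gröbner basis.
Inter-reduce: drop elements whose leading term is divisible by another's, tail-reduce, and make monic.
Reduced Gröbner basis: {u + 3vw + 4, vw^3 - 3/4vw + 4/3w^2 - 13/12}.
Label its elements g_1 = u + 3vw + 4, g_2 = vw^3 - 3/4vw + 4/3w^2 - 13/12.

Reduce p = 9uw + 27vw^2 + 36w + 2 modulo G:
  leading term uw: subtract (9w)·g_1 from 9uw + 27vw^2 + 36w + 2 → 2
  leading term 1: no divisor's leading term divides it; move 2 to the remainder.
  normal form = 2.
The normal form is nonzero, so p ∉ I. Since p minus its normal form lies in I, I + (p) = I + (r) where r = 2; decide whether this ideal is the whole ring.
Here r = 2 is a nonzero constant, hence a unit: 1 ∈ I + (p), the Gröbner basis of I + (p) is {1}, and the enlarged system has no common solution — adjoining p is inconsistent.

Ideal membership is decidable via reduction modulo a Gröbner basis.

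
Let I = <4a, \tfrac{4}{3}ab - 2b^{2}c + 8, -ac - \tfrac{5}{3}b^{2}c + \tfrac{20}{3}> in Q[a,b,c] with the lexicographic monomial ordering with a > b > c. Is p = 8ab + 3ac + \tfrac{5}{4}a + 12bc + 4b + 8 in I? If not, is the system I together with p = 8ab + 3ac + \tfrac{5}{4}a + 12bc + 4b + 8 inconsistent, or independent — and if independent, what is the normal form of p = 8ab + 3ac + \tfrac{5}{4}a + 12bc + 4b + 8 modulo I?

8ab + 3ac + \tfrac{5}{4}a + 12bc + 4b + 8 is independent of I; its normal form modulo I is 12bc + 4b + 8.

First compute the reduced Gröbner basis of I by Buchberger's algorithm.
f_1 = 4a, LT = a.
f_2 = \tfrac{4}{3}ab - 2b^{2}c + 8, LT = ab.
f_3 = -ac - \tfrac{5}{3}b^{2}c + \tfrac{20}{3}, LT = ac.

S(f_1,f_2): lcm = ab. S = \tfrac{3}{2}b^{2}c - 6.
  reduce S modulo (f_1, f_2, f_3):
  remainder \tfrac{3}{2}b^{2}c - 6 ≠ 0; add h_4 = \tfrac{3}{2}b^{2}c - 6 to the basis.

The other S-polynomials (S(f_1,f_3), S(f_2,f_3), S(f_1,h_4), S(f_2,h_4), S(f_3,h_4)) all reduce to 0 modulo the current basis, so we have a Gröbner basis.
Inter-reduce: drop elements whose leading term is divisible by another's, tail-reduce, and make monic.
Reduced Gröbner basis: {a, b^{2}c - 4}.
Label its elements g_1 = a, g_2 = b^{2}c - 4.

Reduce p = 8ab + 3ac + \tfrac{5}{4}a + 12bc + 4b + 8 modulo G:
  leading term ab: subtract (8b)·g_1 from 8ab + 3ac + \tfrac{5}{4}a + 12bc + 4b + 8 → 3ac + \tfrac{5}{4}a + 12bc + 4b + 8
  leading term ac: subtract (3c)·g_1 from 3ac + \tfrac{5}{4}a + 12bc + 4b + 8 → \tfrac{5}{4}a + 12bc + 4b + 8
  leading term a: subtract (\tfrac{5}{4})·g_1 from \tfrac{5}{4}a + 12bc + 4b + 8 → 12bc + 4b + 8
  leading term bc: no divisor's leading term divides it; move 12bc to the remainder.
  leading term b: no divisor's leading term divides it; move 4b to the remainder.
  leading term 1: no divisor's leading term divides it; move 8 to the remainder.
  normal form = 12bc + 4b + 8.
The normal form is nonzero, so p ∉ I. Since p minus its normal form lies in I, I + (p) = I + (r) where r = 12bc + 4b + 8; decide whether this ideal is the whole ring.
Run Buchberger on G together with r (pairs among the g_i already reduce to 0 since G is a Gröbner basis):
g_1 = a, LT = a.
g_2 = b^{2}c - 4, LT = b^{2}c.
r = 12bc + 4b + 8, LT = bc.

S(g_2,r): lcm = b^{2}c. S = -\tfrac{1}{3}b^{2} - \tfrac{2}{3}b - 4.
  reduce S modulo (g_1, g_2, r):
  remainder -\tfrac{1}{3}b^{2} - \tfrac{2}{3}b - 4 ≠ 0; add m_4 = -\tfrac{1}{3}b^{2} - \tfrac{2}{3}b - 4 to the basis.

S(g_2,m_4): lcm = b^{2}c. S = -2bc - 12c - 4.
  reduce S modulo (g_1, g_2, r, m_4):
  remainder \tfrac{2}{3}b - 12c - \tfrac{8}{3} ≠ 0; add m_5 = \tfrac{2}{3}b - 12c - \tfrac{8}{3} to the basis.

S(r,m_5): lcm = bc. S = \tfrac{1}{3}b + 18c^{2} + 4c + \tfrac{2}{3}.
  reduce S modulo (g_1, g_2, r, m_4, m_5):
  remainder 18c^{2} + 10c + 2 ≠ 0; add m_6 = 18c^{2} + 10c + 2 to the basis.

The other S-polynomials (S(g_1,g_2), S(g_1,r), S(g_1,m_4), S(r,m_4), S(g_1,m_5), S(g_2,m_5), S(m_4,m_5), S(g_1,m_6), S(g_2,m_6), S(r,m_6), S(m_4,m_6), S(m_5,m_6)) all reduce to 0 modulo the current basis, so we have a Gröbner basis.
Inter-reduce: drop elements whose leading term is divisible by another's, tail-reduce, and make monic.
Reduced Gröbner basis: {a, b - 18c - 4, c^{2} + \tfrac{5}{9}c + \tfrac{1}{9}}.
The reduced Gröbner basis of I + (p) is {a, b - 18c - 4, c^{2} + \tfrac{5}{9}c + \tfrac{1}{9}} ≠ {1}, a proper ideal, so the enlarged system stays consistent: p is independent of I, with normal form 12bc + 4b + 8.

Ideal membership is decidable via reduction modulo a Gröbner basis.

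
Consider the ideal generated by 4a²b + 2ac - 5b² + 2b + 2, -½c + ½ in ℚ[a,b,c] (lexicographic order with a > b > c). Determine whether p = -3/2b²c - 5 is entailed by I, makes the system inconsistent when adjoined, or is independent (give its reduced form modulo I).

First compute the reduced Gröbner basis of I by Buchberger's algorithm.
f_1 = 4a²b + 2ac - 5b² + 2b + 2, LT = a²b.
f_2 = -½c + ½, LT = c.

The S-polynomials (S(f_1,f_2)) all reduce to 0 modulo the current basis, so we have a Gröbner basis.
Inter-reduce: drop elements whose leading term is divisible by another's, tail-reduce, and make monic.
Reduced Gröbner basis: {a²b + ½a - 5/4b² + ½b + ½, c - 1}.
Label its elements g_1 = a²b + ½a - 5/4b² + ½b + ½, g_2 = c - 1.

Reduce p = -3/2b²c - 5 modulo G:
  leading term b²c: subtract (-3/2b²)·g_2 from -3/2b²c - 5 → -3/2b² - 5
  leading term b²: no divisor's leading term divides it; move -3/2b² to the remainder.
  leading term 1: no divisor's leading term divides it; move -5 to the remainder.
  normal form = -3/2b² - 5.
The normal form is nonzero, so p ∉ I. Since p minus its normal form lies in I, I + (p) = I + (r) where r = -3/2b² - 5; decide whether this ideal is the whole ring.
Run Buchberger on G together with r (pairs among the g_i already reduce to 0 since G is a Gröbner basis):
g_1 = a²b + ½a - 5/4b² + ½b + ½, LT = a²b.
g_2 = c - 1, LT = c.
r = -3/2b² - 5, LT = b².

S(g_1,r): lcm = a²b². S = -10/3a² + ½ab - 5/4b³ + ½b² + ½b.
  leading term a²: no divisor's leading term divides it; move -10/3a² to the remainder.
  leading term ab: no divisor's leading term divides it; move ½ab to the remainder.
  leading term b³: subtract (⅚b)·r from -5/4b³ + ½b² + ½b → ½b² + 14/3b
  leading term b²: subtract (-⅓)·r from ½b² + 14/3b → 14/3b - 5/3
  leading term b: no divisor's leading term divides it; move 14/3b to the remainder.
  leading term 1: no divisor's leading term divides it; move -5/3 to the remainder.
  remainder -10/3a² + ½ab + 14/3b - 5/3 ≠ 0; add m_4 = -10/3a² + ½ab + 14/3b - 5/3 to the basis.

The other S-polynomials (S(g_1,g_2), S(g_2,r), S(g_1,m_4), S(g_2,m_4), S(r,m_4)) all reduce to 0 modulo the current basis, so we have a Gröbner basis.
Inter-reduce: drop elements whose leading term is divisible by another's, tail-reduce, and make monic.
Reduced Gröbner basis: {a² - 3/20ab - 7/5b + ½, b² + 10/3, c - 1}.
The reduced Gröbner basis of I + (p) is {a² - 3/20ab - 7/5b + ½, b² + 10/3, c - 1} ≠ {1}, a proper ideal, so the enlarged system stays consistent: p is independent of I, with normal form -3/2b² - 5.

-3/2b²c - 5 is independent of I; its normal form modulo I is -3/2b² - 5.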